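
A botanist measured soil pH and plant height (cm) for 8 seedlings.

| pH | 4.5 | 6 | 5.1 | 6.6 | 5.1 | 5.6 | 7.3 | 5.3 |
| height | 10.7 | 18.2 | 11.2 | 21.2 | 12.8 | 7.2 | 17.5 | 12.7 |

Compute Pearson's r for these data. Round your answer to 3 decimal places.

n = 8, Σx = 45.5, Σy = 111.5, Σx² = 264.57, Σy² = 1703.83, Σxy = 655.05
nΣxy − ΣxΣy = 5240.4 − 5073.25 = 167.15
nΣx² − (Σx)² = 2116.56 − 2070.25 = 46.31; nΣy² − (Σy)² = 13630.64 − 12432.25 = 1198.39
r = 167.15 / √(46.31 × 1198.39) = 167.15 / 235.5789 ≈ 0.710

0.710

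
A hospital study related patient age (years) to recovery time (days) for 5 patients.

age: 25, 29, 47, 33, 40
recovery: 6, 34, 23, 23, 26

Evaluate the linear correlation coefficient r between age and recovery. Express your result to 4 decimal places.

n = 5, Σx = 174, Σy = 112, Σx² = 6364, Σy² = 2926, Σxy = 4016
nΣxy − ΣxΣy = 20080 − 19488 = 592
nΣx² − (Σx)² = 31820 − 30276 = 1544; nΣy² − (Σy)² = 14630 − 12544 = 2086
r = 592 / √(1544 × 2086) = 592 / 1794.6543 ≈ 0.3299

0.3299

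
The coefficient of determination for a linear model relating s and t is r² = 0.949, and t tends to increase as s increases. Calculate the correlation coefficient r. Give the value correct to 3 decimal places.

0.974

|r| = √0.949 = 0.974
The association is positive, so r = 0.974.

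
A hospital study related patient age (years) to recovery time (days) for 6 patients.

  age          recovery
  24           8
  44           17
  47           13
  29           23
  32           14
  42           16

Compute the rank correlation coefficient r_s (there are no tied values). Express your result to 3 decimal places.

Rank age: 1, 5, 6, 2, 3, 4
Rank recovery: 1, 5, 2, 6, 3, 4
d = rank(age) − rank(recovery): 0, 0, 4, -4, 0, 0; Σd² = 32
ρ = 1 − 6Σd² / [n(n²−1)] = 1 − 6×32 / (6×35) = 1 − 192/210 ≈ 0.086

0.086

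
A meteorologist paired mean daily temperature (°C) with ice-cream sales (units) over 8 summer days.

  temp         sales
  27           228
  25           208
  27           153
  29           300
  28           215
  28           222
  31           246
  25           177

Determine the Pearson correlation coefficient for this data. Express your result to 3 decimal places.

n = 8, Σx = 220, Σy = 1749, Σx² = 6078, Σy² = 396011, Σxy = 48474
nΣxy − ΣxΣy = 387792 − 384780 = 3012
nΣx² − (Σx)² = 48624 − 48400 = 224; nΣy² − (Σy)² = 3168088 − 3059001 = 109087
r = 3012 / √(224 × 109087) = 3012 / 4943.2265 ≈ 0.609

0.609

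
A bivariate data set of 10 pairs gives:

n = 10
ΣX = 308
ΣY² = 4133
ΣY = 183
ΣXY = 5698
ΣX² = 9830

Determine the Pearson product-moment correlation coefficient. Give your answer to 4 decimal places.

0.1187

r = (nΣXY − ΣXΣY) / √[(nΣX² − (ΣX)²)(nΣY² − (ΣY)²)]
Numerator: 10×5698 − 308×183 = 616
Denominator: √[(98300 − 94864)(41330 − 33489)] = √[3436 × 7841] = 5190.5372
r = 616 / 5190.5372 ≈ 0.1187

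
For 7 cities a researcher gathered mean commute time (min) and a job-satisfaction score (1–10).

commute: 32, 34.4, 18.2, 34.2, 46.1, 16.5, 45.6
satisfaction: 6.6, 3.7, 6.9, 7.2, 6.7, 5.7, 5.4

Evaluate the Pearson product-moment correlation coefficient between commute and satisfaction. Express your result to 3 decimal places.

n = 7, Σx = 227, Σy = 42.2, Σx² = 8185.06, Σy² = 263.24, Σxy = 1359.46
nΣxy − ΣxΣy = 9516.22 − 9579.4 = -63.18
nΣx² − (Σx)² = 57295.42 − 51529 = 5766.42; nΣy² − (Σy)² = 1842.68 − 1780.84 = 61.84
r = -63.18 / √(5766.42 × 61.84) = -63.18 / 597.1561 ≈ -0.106

-0.106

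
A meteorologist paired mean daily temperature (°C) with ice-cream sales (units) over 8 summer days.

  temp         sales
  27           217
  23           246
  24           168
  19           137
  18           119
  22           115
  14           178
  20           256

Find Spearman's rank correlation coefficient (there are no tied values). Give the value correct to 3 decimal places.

0.262

Rank temp: 8, 6, 7, 3, 2, 5, 1, 4
Rank sales: 6, 7, 4, 3, 2, 1, 5, 8
d = rank(temp) − rank(sales): 2, -1, 3, 0, 0, 4, -4, -4; Σd² = 62
ρ = 1 − 6Σd² / [n(n²−1)] = 1 − 6×62 / (8×63) = 1 − 372/504 ≈ 0.262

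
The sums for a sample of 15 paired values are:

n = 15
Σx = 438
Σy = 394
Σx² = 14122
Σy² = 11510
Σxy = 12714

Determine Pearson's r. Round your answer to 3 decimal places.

0.972

r = (nΣxy − ΣxΣy) / √[(nΣx² − (Σx)²)(nΣy² − (Σy)²)]
Numerator: 15×12714 − 438×394 = 18138
Denominator: √[(211830 − 191844)(172650 − 155236)] = √[19986 × 17414] = 18655.7284
r = 18138 / 18655.7284 ≈ 0.972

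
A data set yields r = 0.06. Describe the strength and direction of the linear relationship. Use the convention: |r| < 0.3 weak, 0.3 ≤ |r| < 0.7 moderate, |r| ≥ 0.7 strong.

r = 0.06 > 0 so the relationship is positive.
|r| = 0.06, which falls in the weak range.

weak positive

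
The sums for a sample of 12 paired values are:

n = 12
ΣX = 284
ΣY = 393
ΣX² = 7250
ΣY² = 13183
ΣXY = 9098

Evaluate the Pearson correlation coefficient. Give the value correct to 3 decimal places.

-0.500

r = (nΣXY − ΣXΣY) / √[(nΣX² − (ΣX)²)(nΣY² − (ΣY)²)]
Numerator: 12×9098 − 284×393 = -2436
Denominator: √[(87000 − 80656)(158196 − 154449)] = √[6344 × 3747] = 4875.5480
r = -2436 / 4875.5480 ≈ -0.500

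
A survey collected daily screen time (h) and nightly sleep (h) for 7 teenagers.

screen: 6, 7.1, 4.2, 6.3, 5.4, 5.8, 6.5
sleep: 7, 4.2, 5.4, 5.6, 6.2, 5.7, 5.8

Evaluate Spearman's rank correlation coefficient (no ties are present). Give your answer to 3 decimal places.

-0.214

Rank screen: 4, 7, 1, 5, 2, 3, 6
Rank sleep: 7, 1, 2, 3, 6, 4, 5
d = rank(screen) − rank(sleep): -3, 6, -1, 2, -4, -1, 1; Σd² = 68
ρ = 1 − 6Σd² / [n(n²−1)] = 1 − 6×68 / (7×48) = 1 − 408/336 ≈ -0.214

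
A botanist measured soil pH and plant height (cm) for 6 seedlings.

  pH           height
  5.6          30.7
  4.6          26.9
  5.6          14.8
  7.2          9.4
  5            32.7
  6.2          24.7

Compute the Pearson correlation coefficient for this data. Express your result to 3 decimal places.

-0.723

n = 6, Σx = 34.2, Σy = 139.2, Σx² = 199.16, Σy² = 3652.88, Σxy = 762.86
nΣxy − ΣxΣy = 4577.16 − 4760.64 = -183.48
nΣx² − (Σx)² = 1194.96 − 1169.64 = 25.32; nΣy² − (Σy)² = 21917.28 − 19376.64 = 2540.64
r = -183.48 / √(25.32 × 2540.64) = -183.48 / 253.6316 ≈ -0.723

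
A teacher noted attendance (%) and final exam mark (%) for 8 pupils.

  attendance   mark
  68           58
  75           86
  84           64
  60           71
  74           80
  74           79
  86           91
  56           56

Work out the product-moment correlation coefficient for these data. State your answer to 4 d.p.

n = 8, Σx = 577, Σy = 585, Σx² = 42389, Σy² = 43955, Σxy = 42758
nΣxy − ΣxΣy = 342064 − 337545 = 4519
nΣx² − (Σx)² = 339112 − 332929 = 6183; nΣy² − (Σy)² = 351640 − 342225 = 9415
r = 4519 / √(6183 × 9415) = 4519 / 7629.7408 ≈ 0.5923

0.5923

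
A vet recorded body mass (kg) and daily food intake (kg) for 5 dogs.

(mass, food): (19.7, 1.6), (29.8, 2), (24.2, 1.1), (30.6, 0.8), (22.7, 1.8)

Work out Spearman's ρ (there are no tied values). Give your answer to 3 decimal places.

Rank mass: 1, 4, 3, 5, 2
Rank food: 3, 5, 2, 1, 4
d = rank(mass) − rank(food): -2, -1, 1, 4, -2; Σd² = 26
ρ = 1 − 6Σd² / [n(n²−1)] = 1 − 6×26 / (5×24) = 1 − 156/120 ≈ -0.300

-0.300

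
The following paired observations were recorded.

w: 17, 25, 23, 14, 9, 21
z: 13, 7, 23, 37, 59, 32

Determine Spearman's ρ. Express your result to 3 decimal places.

Rank w: 3, 6, 5, 2, 1, 4
Rank z: 2, 1, 3, 5, 6, 4
d = rank(w) − rank(z): 1, 5, 2, -3, -5, 0; Σd² = 64
ρ = 1 − 6Σd² / [n(n²−1)] = 1 − 6×64 / (6×35) = 1 − 384/210 ≈ -0.829

-0.829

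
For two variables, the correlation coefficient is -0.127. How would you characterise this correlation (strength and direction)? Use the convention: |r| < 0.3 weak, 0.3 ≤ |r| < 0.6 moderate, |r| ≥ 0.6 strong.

r = -0.127 < 0 so the relationship is negative.
|r| = 0.127, which falls in the weak range.

weak negative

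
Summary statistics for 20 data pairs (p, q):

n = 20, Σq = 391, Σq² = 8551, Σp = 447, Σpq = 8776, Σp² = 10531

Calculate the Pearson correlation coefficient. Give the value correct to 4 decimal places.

r = (nΣpq − ΣpΣq) / √[(nΣp² − (Σp)²)(nΣq² − (Σq)²)]
Numerator: 20×8776 − 447×391 = 743
Denominator: √[(210620 − 199809)(171020 − 152881)] = √[10811 × 18139] = 14003.5970
r = 743 / 14003.5970 ≈ 0.0531

0.0531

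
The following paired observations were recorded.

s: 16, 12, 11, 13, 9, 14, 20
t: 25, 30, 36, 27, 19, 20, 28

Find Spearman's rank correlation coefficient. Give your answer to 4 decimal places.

0.0000

Rank s: 6, 3, 2, 4, 1, 5, 7
Rank t: 3, 6, 7, 4, 1, 2, 5
d = rank(s) − rank(t): 3, -3, -5, 0, 0, 3, 2; Σd² = 56
ρ = 1 − 6Σd² / [n(n²−1)] = 1 − 6×56 / (7×48) = 1 − 336/336 ≈ 0.0000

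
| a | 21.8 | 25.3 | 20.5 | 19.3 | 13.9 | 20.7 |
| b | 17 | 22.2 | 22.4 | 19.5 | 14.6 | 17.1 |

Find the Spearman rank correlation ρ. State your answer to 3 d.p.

Rank a: 5, 6, 3, 2, 1, 4
Rank b: 2, 5, 6, 4, 1, 3
d = rank(a) − rank(b): 3, 1, -3, -2, 0, 1; Σd² = 24
ρ = 1 − 6Σd² / [n(n²−1)] = 1 − 6×24 / (6×35) = 1 − 144/210 ≈ 0.314

0.314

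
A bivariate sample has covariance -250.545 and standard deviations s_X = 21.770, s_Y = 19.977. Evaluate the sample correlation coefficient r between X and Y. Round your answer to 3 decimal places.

-0.576

r = Cov(X,Y) / (s_X · s_Y) = -250.545 / (21.770 × 19.977)
  = -250.545 / 434.8993 ≈ -0.576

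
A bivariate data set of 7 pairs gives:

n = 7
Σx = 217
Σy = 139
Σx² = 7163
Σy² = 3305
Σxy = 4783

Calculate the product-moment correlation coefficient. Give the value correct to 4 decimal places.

r = (nΣxy − ΣxΣy) / √[(nΣx² − (Σx)²)(nΣy² − (Σy)²)]
Numerator: 7×4783 − 217×139 = 3318
Denominator: √[(50141 − 47089)(23135 − 19321)] = √[3052 × 3814] = 3411.7925
r = 3318 / 3411.7925 ≈ 0.9725

0.9725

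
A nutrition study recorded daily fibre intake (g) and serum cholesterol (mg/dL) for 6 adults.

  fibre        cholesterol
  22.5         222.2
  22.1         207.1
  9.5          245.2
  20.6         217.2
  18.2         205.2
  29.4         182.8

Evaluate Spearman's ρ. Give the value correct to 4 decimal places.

-0.4857

Rank fibre: 5, 4, 1, 3, 2, 6
Rank cholesterol: 5, 3, 6, 4, 2, 1
d = rank(fibre) − rank(cholesterol): 0, 1, -5, -1, 0, 5; Σd² = 52
ρ = 1 − 6Σd² / [n(n²−1)] = 1 − 6×52 / (6×35) = 1 − 312/210 ≈ -0.4857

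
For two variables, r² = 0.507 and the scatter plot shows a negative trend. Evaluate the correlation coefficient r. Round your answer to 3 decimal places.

|r| = √0.507 = 0.712
The association is negative, so r = −0.712.

-0.712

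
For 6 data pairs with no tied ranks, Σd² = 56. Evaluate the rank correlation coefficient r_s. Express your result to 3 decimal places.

ρ = 1 − 6Σd² / [n(n²−1)] = 1 − 6×56 / (6×35)
  = 1 − 336/210 = 1 − 1.6000 ≈ -0.600

-0.600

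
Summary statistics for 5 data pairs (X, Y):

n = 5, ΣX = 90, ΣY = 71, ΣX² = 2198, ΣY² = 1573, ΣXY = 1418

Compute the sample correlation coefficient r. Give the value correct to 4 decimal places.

0.2450

r = (nΣXY − ΣXΣY) / √[(nΣX² − (ΣX)²)(nΣY² − (ΣY)²)]
Numerator: 5×1418 − 90×71 = 700
Denominator: √[(10990 − 8100)(7865 − 5041)] = √[2890 × 2824] = 2856.8094
r = 700 / 2856.8094 ≈ 0.2450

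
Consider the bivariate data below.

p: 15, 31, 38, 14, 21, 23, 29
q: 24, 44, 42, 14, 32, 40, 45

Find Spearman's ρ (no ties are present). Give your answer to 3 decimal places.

0.857

Rank p: 2, 6, 7, 1, 3, 4, 5
Rank q: 2, 6, 5, 1, 3, 4, 7
d = rank(p) − rank(q): 0, 0, 2, 0, 0, 0, -2; Σd² = 8
ρ = 1 − 6Σd² / [n(n²−1)] = 1 − 6×8 / (7×48) = 1 − 48/336 ≈ 0.857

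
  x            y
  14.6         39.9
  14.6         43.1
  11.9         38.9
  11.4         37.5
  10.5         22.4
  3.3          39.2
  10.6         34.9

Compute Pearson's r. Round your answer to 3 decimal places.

n = 7, Σx = 76.9, Σy = 255.9, Σx² = 931.39, Σy² = 9625.49, Σxy = 2836.71
nΣxy − ΣxΣy = 19856.97 − 19678.71 = 178.26
nΣx² − (Σx)² = 6519.73 − 5913.61 = 606.12; nΣy² − (Σy)² = 67378.43 − 65484.81 = 1893.62
r = 178.26 / √(606.12 × 1893.62) = 178.26 / 1071.3361 ≈ 0.166

0.166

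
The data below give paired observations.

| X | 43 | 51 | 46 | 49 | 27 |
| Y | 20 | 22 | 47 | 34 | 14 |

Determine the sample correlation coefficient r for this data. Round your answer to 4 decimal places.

0.5369

n = 5, ΣX = 216, ΣY = 137, ΣX² = 9696, ΣY² = 4445, ΣXY = 6188
nΣXY − ΣXΣY = 30940 − 29592 = 1348
nΣX² − (ΣX)² = 48480 − 46656 = 1824; nΣY² − (ΣY)² = 22225 − 18769 = 3456
r = 1348 / √(1824 × 3456) = 1348 / 2510.7258 ≈ 0.5369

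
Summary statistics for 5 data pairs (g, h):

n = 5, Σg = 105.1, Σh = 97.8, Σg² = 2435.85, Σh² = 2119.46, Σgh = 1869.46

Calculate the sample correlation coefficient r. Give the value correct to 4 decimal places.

r = (nΣgh − ΣgΣh) / √[(nΣg² − (Σg)²)(nΣh² − (Σh)²)]
Numerator: 5×1869.46 − 105.1×97.8 = -931.48
Denominator: √[(12179.25 − 11046.01)(10597.3 − 9564.84)] = √[1133.24 × 1032.46] = 1081.6769
r = -931.48 / 1081.6769 ≈ -0.8611

-0.8611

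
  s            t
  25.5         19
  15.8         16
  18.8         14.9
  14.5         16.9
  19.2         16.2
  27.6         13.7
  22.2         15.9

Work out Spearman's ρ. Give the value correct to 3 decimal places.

Rank s: 6, 2, 3, 1, 4, 7, 5
Rank t: 7, 4, 2, 6, 5, 1, 3
d = rank(s) − rank(t): -1, -2, 1, -5, -1, 6, 2; Σd² = 72
ρ = 1 − 6Σd² / [n(n²−1)] = 1 − 6×72 / (7×48) = 1 − 432/336 ≈ -0.286

-0.286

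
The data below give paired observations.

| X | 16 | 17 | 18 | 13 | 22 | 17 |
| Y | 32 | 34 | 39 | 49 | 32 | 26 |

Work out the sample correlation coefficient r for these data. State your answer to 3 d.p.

n = 6, ΣX = 103, ΣY = 212, ΣX² = 1811, ΣY² = 7802, ΣXY = 3575
nΣXY − ΣXΣY = 21450 − 21836 = -386
nΣX² − (ΣX)² = 10866 − 10609 = 257; nΣY² − (ΣY)² = 46812 − 44944 = 1868
r = -386 / √(257 × 1868) = -386 / 692.8752 ≈ -0.557

-0.557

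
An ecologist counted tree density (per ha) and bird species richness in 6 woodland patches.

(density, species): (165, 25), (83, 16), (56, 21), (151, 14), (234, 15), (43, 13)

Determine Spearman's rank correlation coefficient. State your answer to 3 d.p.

0.314

Rank density: 5, 3, 2, 4, 6, 1
Rank species: 6, 4, 5, 2, 3, 1
d = rank(density) − rank(species): -1, -1, -3, 2, 3, 0; Σd² = 24
ρ = 1 − 6Σd² / [n(n²−1)] = 1 − 6×24 / (6×35) = 1 − 144/210 ≈ 0.314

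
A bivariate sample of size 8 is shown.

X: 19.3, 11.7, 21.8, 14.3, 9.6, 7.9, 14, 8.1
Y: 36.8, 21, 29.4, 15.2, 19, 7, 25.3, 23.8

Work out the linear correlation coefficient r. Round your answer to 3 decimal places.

0.719

n = 8, ΣX = 106.7, ΣY = 177.5, ΣX² = 1605.29, ΣY² = 4507.17, ΣXY = 2598.9
nΣXY − ΣXΣY = 20791.2 − 18939.25 = 1851.95
nΣX² − (ΣX)² = 12842.32 − 11384.89 = 1457.43; nΣY² − (ΣY)² = 36057.36 − 31506.25 = 4551.11
r = 1851.95 / √(1457.43 × 4551.11) = 1851.95 / 2575.4464 ≈ 0.719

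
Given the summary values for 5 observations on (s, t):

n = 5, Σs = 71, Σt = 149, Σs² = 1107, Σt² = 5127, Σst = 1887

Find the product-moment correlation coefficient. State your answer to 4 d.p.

r = (nΣst − ΣsΣt) / √[(nΣs² − (Σs)²)(nΣt² − (Σt)²)]
Numerator: 5×1887 − 71×149 = -1144
Denominator: √[(5535 − 5041)(25635 − 22201)] = √[494 × 3434] = 1302.4577
r = -1144 / 1302.4577 ≈ -0.8783

-0.8783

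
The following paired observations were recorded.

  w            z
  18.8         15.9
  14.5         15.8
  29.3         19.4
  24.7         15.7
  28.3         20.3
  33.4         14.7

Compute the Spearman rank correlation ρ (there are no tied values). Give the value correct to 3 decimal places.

Rank w: 2, 1, 5, 3, 4, 6
Rank z: 4, 3, 5, 2, 6, 1
d = rank(w) − rank(z): -2, -2, 0, 1, -2, 5; Σd² = 38
ρ = 1 − 6Σd² / [n(n²−1)] = 1 − 6×38 / (6×35) = 1 − 228/210 ≈ -0.086

-0.086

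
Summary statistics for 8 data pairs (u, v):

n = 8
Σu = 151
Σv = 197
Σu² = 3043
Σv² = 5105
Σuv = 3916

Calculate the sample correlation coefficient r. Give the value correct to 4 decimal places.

r = (nΣuv − ΣuΣv) / √[(nΣu² − (Σu)²)(nΣv² − (Σv)²)]
Numerator: 8×3916 − 151×197 = 1581
Denominator: √[(24344 − 22801)(40840 − 38809)] = √[1543 × 2031] = 1770.2635
r = 1581 / 1770.2635 ≈ 0.8931

0.8931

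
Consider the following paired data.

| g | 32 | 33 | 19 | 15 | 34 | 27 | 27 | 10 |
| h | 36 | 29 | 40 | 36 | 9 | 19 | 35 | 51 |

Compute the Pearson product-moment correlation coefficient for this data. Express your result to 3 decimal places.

n = 8, Σg = 197, Σh = 255, Σg² = 5413, Σh² = 9301, Σgh = 5683
nΣgh − ΣgΣh = 45464 − 50235 = -4771
nΣg² − (Σg)² = 43304 − 38809 = 4495; nΣh² − (Σh)² = 74408 − 65025 = 9383
r = -4771 / √(4495 × 9383) = -4771 / 6494.3502 ≈ -0.735

-0.735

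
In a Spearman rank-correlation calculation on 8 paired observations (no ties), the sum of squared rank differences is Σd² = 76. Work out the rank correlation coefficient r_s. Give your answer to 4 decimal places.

ρ = 1 − 6Σd² / [n(n²−1)] = 1 − 6×76 / (8×63)
  = 1 − 456/504 = 1 − 0.90476 ≈ 0.0952

0.0952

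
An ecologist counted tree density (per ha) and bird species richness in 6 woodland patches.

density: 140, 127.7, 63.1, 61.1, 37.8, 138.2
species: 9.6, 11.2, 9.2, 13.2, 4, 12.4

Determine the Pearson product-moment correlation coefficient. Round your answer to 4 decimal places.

n = 6, Σx = 567.9, Σy = 59.6, Σx² = 64150.19, Σy² = 646.24, Σxy = 6026.16
nΣxy − ΣxΣy = 36156.96 − 33846.84 = 2310.12
nΣx² − (Σx)² = 384901.14 − 322510.41 = 62390.73; nΣy² − (Σy)² = 3877.44 − 3552.16 = 325.28
r = 2310.12 / √(62390.73 × 325.28) = 2310.12 / 4504.9369 ≈ 0.5128

0.5128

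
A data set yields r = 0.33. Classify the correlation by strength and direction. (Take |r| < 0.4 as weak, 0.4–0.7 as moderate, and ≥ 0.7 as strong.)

r = 0.33 > 0 so the relationship is positive.
|r| = 0.33, which falls in the weak range.

weak positive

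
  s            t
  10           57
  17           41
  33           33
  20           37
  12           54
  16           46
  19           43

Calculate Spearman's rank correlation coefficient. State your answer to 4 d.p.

-0.9643

Rank s: 1, 4, 7, 6, 2, 3, 5
Rank t: 7, 3, 1, 2, 6, 5, 4
d = rank(s) − rank(t): -6, 1, 6, 4, -4, -2, 1; Σd² = 110
ρ = 1 − 6Σd² / [n(n²−1)] = 1 − 6×110 / (7×48) = 1 − 660/336 ≈ -0.9643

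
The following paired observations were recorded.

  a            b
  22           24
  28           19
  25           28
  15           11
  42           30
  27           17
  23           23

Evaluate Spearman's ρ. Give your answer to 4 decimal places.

0.4286

Rank a: 2, 6, 4, 1, 7, 5, 3
Rank b: 5, 3, 6, 1, 7, 2, 4
d = rank(a) − rank(b): -3, 3, -2, 0, 0, 3, -1; Σd² = 32
ρ = 1 − 6Σd² / [n(n²−1)] = 1 − 6×32 / (7×48) = 1 − 192/336 ≈ 0.4286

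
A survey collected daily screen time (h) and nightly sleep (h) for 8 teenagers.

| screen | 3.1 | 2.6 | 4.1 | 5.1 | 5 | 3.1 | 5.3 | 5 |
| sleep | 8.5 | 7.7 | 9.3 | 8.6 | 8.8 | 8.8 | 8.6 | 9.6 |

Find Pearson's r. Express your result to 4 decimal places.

0.5252

n = 8, Σx = 33.3, Σy = 69.9, Σx² = 146.89, Σy² = 612.99, Σxy = 293.22
nΣxy − ΣxΣy = 2345.76 − 2327.67 = 18.09
nΣx² − (Σx)² = 1175.12 − 1108.89 = 66.23; nΣy² − (Σy)² = 4903.92 − 4886.01 = 17.91
r = 18.09 / √(66.23 × 17.91) = 18.09 / 34.4410 ≈ 0.5252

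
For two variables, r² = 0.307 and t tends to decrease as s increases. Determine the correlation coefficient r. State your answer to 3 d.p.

|r| = √0.307 = 0.554
The association is negative, so r = −0.554.

-0.554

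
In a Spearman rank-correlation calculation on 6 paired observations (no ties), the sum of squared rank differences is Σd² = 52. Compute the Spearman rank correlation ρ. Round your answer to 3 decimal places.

-0.486

ρ = 1 − 6Σd² / [n(n²−1)] = 1 − 6×52 / (6×35)
  = 1 − 312/210 = 1 − 1.4857 ≈ -0.486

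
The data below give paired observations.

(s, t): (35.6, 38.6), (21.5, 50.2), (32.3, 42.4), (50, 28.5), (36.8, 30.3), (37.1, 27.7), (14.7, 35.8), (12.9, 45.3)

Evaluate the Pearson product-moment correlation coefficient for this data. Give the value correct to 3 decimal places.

n = 8, Σs = 240.9, Σt = 298.8, Σs² = 8386.05, Σt² = 11639.12, Σst = 8501.32
nΣst − ΣsΣt = 68010.56 − 71980.92 = -3970.36
nΣs² − (Σs)² = 67088.4 − 58032.81 = 9055.59; nΣt² − (Σt)² = 93112.96 − 89281.44 = 3831.52
r = -3970.36 / √(9055.59 × 3831.52) = -3970.36 / 5890.3883 ≈ -0.674

-0.674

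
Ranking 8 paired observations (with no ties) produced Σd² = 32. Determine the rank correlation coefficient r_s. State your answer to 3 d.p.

ρ = 1 − 6Σd² / [n(n²−1)] = 1 − 6×32 / (8×63)
  = 1 − 192/504 = 1 − 0.3810 ≈ 0.619

0.619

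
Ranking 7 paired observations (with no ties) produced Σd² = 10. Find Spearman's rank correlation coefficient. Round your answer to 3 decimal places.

0.821

ρ = 1 − 6Σd² / [n(n²−1)] = 1 − 6×10 / (7×48)
  = 1 − 60/336 = 1 − 0.1786 ≈ 0.821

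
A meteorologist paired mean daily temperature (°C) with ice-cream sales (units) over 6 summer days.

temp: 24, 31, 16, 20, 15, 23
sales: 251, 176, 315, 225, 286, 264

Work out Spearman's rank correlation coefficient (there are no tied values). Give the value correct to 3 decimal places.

Rank temp: 5, 6, 2, 3, 1, 4
Rank sales: 3, 1, 6, 2, 5, 4
d = rank(temp) − rank(sales): 2, 5, -4, 1, -4, 0; Σd² = 62
ρ = 1 − 6Σd² / [n(n²−1)] = 1 − 6×62 / (6×35) = 1 − 372/210 ≈ -0.771

-0.771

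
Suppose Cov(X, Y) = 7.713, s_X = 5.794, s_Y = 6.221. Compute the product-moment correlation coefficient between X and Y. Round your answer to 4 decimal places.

0.2140

r = Cov(X,Y) / (s_X · s_Y) = 7.713 / (5.794 × 6.221)
  = 7.713 / 36.0445 ≈ 0.2140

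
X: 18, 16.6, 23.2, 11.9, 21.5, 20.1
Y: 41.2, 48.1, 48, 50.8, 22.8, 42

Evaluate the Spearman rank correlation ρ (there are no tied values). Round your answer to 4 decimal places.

-0.6000

Rank X: 3, 2, 6, 1, 5, 4
Rank Y: 2, 5, 4, 6, 1, 3
d = rank(X) − rank(Y): 1, -3, 2, -5, 4, 1; Σd² = 56
ρ = 1 − 6Σd² / [n(n²−1)] = 1 − 6×56 / (6×35) = 1 − 336/210 ≈ -0.6000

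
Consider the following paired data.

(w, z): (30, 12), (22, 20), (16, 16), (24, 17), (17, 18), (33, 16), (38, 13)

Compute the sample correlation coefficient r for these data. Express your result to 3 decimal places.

-0.641

n = 7, Σw = 180, Σz = 112, Σw² = 5038, Σz² = 1838, Σwz = 2792
nΣwz − ΣwΣz = 19544 − 20160 = -616
nΣw² − (Σw)² = 35266 − 32400 = 2866; nΣz² − (Σz)² = 12866 − 12544 = 322
r = -616 / √(2866 × 322) = -616 / 960.6519 ≈ -0.641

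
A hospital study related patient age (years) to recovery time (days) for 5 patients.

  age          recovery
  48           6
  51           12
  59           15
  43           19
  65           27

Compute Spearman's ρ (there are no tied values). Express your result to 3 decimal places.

Rank age: 2, 3, 4, 1, 5
Rank recovery: 1, 2, 3, 4, 5
d = rank(age) − rank(recovery): 1, 1, 1, -3, 0; Σd² = 12
ρ = 1 − 6Σd² / [n(n²−1)] = 1 − 6×12 / (5×24) = 1 − 72/120 ≈ 0.400

0.400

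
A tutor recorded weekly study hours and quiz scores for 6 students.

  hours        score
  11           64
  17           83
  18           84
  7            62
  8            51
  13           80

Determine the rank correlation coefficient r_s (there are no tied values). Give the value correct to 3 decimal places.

Rank hours: 3, 5, 6, 1, 2, 4
Rank score: 3, 5, 6, 2, 1, 4
d = rank(hours) − rank(score): 0, 0, 0, -1, 1, 0; Σd² = 2
ρ = 1 − 6Σd² / [n(n²−1)] = 1 − 6×2 / (6×35) = 1 − 12/210 ≈ 0.943

0.943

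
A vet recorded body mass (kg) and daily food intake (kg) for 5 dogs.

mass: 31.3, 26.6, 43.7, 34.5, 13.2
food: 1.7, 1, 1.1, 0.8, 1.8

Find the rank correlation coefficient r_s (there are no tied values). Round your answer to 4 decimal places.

Rank mass: 3, 2, 5, 4, 1
Rank food: 4, 2, 3, 1, 5
d = rank(mass) − rank(food): -1, 0, 2, 3, -4; Σd² = 30
ρ = 1 − 6Σd² / [n(n²−1)] = 1 − 6×30 / (5×24) = 1 − 180/120 ≈ -0.5000

-0.5000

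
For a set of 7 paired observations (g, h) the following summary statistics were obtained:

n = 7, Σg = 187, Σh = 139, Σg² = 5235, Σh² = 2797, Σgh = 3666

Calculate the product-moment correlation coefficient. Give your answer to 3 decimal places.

-0.503

r = (nΣgh − ΣgΣh) / √[(nΣg² − (Σg)²)(nΣh² − (Σh)²)]
Numerator: 7×3666 − 187×139 = -331
Denominator: √[(36645 − 34969)(19579 − 19321)] = √[1676 × 258] = 657.5774
r = -331 / 657.5774 ≈ -0.503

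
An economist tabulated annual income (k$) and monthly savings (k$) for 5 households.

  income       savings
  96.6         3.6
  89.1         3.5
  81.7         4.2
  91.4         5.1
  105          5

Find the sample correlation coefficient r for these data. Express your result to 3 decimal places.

n = 5, Σx = 463.8, Σy = 21.4, Σx² = 43324.22, Σy² = 93.86, Σxy = 1993.89
nΣxy − ΣxΣy = 9969.45 − 9925.32 = 44.13
nΣx² − (Σx)² = 216621.1 − 215110.44 = 1510.66; nΣy² − (Σy)² = 469.3 − 457.96 = 11.34
r = 44.13 / √(1510.66 × 11.34) = 44.13 / 130.8850 ≈ 0.337

0.337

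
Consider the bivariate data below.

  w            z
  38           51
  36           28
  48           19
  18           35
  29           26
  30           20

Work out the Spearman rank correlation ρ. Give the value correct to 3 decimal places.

Rank w: 5, 4, 6, 1, 2, 3
Rank z: 6, 4, 1, 5, 3, 2
d = rank(w) − rank(z): -1, 0, 5, -4, -1, 1; Σd² = 44
ρ = 1 − 6Σd² / [n(n²−1)] = 1 − 6×44 / (6×35) = 1 − 264/210 ≈ -0.257

-0.257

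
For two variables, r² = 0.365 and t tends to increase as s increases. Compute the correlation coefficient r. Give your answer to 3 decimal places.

0.604

|r| = √0.365 = 0.604
The association is positive, so r = 0.604.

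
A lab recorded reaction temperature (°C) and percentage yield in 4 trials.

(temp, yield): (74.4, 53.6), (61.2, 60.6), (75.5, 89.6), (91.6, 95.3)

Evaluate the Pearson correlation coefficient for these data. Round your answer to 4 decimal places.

n = 4, Σx = 302.7, Σy = 299.1, Σx² = 23371.61, Σy² = 23655.57, Σxy = 23190.84
nΣxy − ΣxΣy = 92763.36 − 90537.57 = 2225.79
nΣx² − (Σx)² = 93486.44 − 91627.29 = 1859.15; nΣy² − (Σy)² = 94622.28 − 89460.81 = 5161.47
r = 2225.79 / √(1859.15 × 5161.47) = 2225.79 / 3097.7325 ≈ 0.7185

0.7185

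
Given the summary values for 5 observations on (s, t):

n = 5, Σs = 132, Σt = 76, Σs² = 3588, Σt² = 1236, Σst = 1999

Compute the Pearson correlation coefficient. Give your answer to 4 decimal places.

-0.0810

r = (nΣst − ΣsΣt) / √[(nΣs² − (Σs)²)(nΣt² − (Σt)²)]
Numerator: 5×1999 − 132×76 = -37
Denominator: √[(17940 − 17424)(6180 − 5776)] = √[516 × 404] = 456.5786
r = -37 / 456.5786 ≈ -0.0810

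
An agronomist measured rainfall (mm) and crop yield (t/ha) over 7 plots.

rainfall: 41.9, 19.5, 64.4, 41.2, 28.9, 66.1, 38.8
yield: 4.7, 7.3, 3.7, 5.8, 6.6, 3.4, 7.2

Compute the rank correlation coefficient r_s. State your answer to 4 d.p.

-0.9643

Rank rainfall: 5, 1, 6, 4, 2, 7, 3
Rank yield: 3, 7, 2, 4, 5, 1, 6
d = rank(rainfall) − rank(yield): 2, -6, 4, 0, -3, 6, -3; Σd² = 110
ρ = 1 − 6Σd² / [n(n²−1)] = 1 − 6×110 / (7×48) = 1 − 660/336 ≈ -0.9643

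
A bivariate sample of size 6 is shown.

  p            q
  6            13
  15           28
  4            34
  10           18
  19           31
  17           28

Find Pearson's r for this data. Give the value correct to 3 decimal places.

0.325

n = 6, Σp = 71, Σq = 152, Σp² = 1027, Σq² = 4178, Σpq = 1879
nΣpq − ΣpΣq = 11274 − 10792 = 482
nΣp² − (Σp)² = 6162 − 5041 = 1121; nΣq² − (Σq)² = 25068 − 23104 = 1964
r = 482 / √(1121 × 1964) = 482 / 1483.7938 ≈ 0.325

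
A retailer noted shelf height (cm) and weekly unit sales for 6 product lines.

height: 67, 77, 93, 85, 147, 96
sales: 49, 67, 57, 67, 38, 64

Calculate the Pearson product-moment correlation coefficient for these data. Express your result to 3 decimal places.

n = 6, Σx = 565, Σy = 342, Σx² = 57117, Σy² = 20168, Σxy = 31168
nΣxy − ΣxΣy = 187008 − 193230 = -6222
nΣx² − (Σx)² = 342702 − 319225 = 23477; nΣy² − (Σy)² = 121008 − 116964 = 4044
r = -6222 / √(23477 × 4044) = -6222 / 9743.7666 ≈ -0.639

-0.639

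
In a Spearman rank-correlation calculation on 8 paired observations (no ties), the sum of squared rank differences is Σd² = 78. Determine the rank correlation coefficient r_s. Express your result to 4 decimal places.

0.0714

ρ = 1 − 6Σd² / [n(n²−1)] = 1 − 6×78 / (8×63)
  = 1 − 468/504 = 1 − 0.92857 ≈ 0.0714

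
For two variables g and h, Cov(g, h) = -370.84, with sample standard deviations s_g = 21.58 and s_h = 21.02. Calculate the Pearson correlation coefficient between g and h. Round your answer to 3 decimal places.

r = Cov(g,h) / (s_g · s_h) = -370.84 / (21.58 × 21.02)
  = -370.84 / 453.6116 ≈ -0.818

-0.818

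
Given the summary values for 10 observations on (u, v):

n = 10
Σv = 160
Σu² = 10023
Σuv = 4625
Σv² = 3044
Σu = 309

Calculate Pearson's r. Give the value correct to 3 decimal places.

r = (nΣuv − ΣuΣv) / √[(nΣu² − (Σu)²)(nΣv² − (Σv)²)]
Numerator: 10×4625 − 309×160 = -3190
Denominator: √[(100230 − 95481)(30440 − 25600)] = √[4749 × 4840] = 4794.2841
r = -3190 / 4794.2841 ≈ -0.665

-0.665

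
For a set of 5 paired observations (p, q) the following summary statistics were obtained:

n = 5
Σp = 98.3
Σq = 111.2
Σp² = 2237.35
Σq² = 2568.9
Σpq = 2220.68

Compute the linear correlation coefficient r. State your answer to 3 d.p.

r = (nΣpq − ΣpΣq) / √[(nΣp² − (Σp)²)(nΣq² − (Σq)²)]
Numerator: 5×2220.68 − 98.3×111.2 = 172.44
Denominator: √[(11186.75 − 9662.89)(12844.5 − 12365.44)] = √[1523.86 × 479.06] = 854.4123
r = 172.44 / 854.4123 ≈ 0.202

0.202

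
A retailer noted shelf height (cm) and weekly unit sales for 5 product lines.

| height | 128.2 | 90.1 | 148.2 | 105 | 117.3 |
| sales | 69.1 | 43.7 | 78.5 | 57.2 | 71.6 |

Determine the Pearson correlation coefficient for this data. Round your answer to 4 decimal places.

0.9374

n = 5, Σx = 588.8, Σy = 320.1, Σx² = 71300.78, Σy² = 21245.15, Σxy = 38834.37
nΣxy − ΣxΣy = 194171.85 − 188474.88 = 5696.97
nΣx² − (Σx)² = 356503.9 − 346685.44 = 9818.46; nΣy² − (Σy)² = 106225.75 − 102464.01 = 3761.74
r = 5696.97 / √(9818.46 × 3761.74) = 5696.97 / 6077.3756 ≈ 0.9374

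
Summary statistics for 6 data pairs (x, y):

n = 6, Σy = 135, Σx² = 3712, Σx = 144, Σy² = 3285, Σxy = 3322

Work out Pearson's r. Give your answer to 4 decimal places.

r = (nΣxy − ΣxΣy) / √[(nΣx² − (Σx)²)(nΣy² − (Σy)²)]
Numerator: 6×3322 − 144×135 = 492
Denominator: √[(22272 − 20736)(19710 − 18225)] = √[1536 × 1485] = 1510.2847
r = 492 / 1510.2847 ≈ 0.3258

0.3258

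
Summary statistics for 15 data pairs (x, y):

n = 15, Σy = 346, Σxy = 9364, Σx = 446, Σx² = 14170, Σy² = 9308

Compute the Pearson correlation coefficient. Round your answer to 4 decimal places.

r = (nΣxy − ΣxΣy) / √[(nΣx² − (Σx)²)(nΣy² − (Σy)²)]
Numerator: 15×9364 − 446×346 = -13856
Denominator: √[(212550 − 198916)(139620 − 119716)] = √[13634 × 19904] = 16473.3462
r = -13856 / 16473.3462 ≈ -0.8411

-0.8411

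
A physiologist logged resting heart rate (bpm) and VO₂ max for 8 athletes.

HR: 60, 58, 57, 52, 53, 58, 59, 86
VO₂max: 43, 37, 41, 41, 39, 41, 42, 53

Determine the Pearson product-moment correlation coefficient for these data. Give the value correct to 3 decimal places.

n = 8, Σx = 483, Σy = 337, Σx² = 29967, Σy² = 14355, Σxy = 20676
nΣxy − ΣxΣy = 165408 − 162771 = 2637
nΣx² − (Σx)² = 239736 − 233289 = 6447; nΣy² − (Σy)² = 114840 − 113569 = 1271
r = 2637 / √(6447 × 1271) = 2637 / 2862.5403 ≈ 0.921

0.921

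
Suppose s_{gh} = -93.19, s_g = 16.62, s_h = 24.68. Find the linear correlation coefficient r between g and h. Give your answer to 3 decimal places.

-0.227

r = Cov(g,h) / (s_g · s_h) = -93.19 / (16.62 × 24.68)
  = -93.19 / 410.1816 ≈ -0.227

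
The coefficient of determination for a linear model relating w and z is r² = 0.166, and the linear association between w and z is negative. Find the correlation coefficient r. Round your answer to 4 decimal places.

-0.4074

|r| = √0.166 = 0.4074
The association is negative, so r = −0.4074.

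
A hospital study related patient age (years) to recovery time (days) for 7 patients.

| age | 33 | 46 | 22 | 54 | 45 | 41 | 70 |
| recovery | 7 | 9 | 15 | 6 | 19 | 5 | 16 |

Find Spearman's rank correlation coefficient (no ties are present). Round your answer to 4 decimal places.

0.1429

Rank age: 2, 5, 1, 6, 4, 3, 7
Rank recovery: 3, 4, 5, 2, 7, 1, 6
d = rank(age) − rank(recovery): -1, 1, -4, 4, -3, 2, 1; Σd² = 48
ρ = 1 − 6Σd² / [n(n²−1)] = 1 − 6×48 / (7×48) = 1 − 288/336 ≈ 0.1429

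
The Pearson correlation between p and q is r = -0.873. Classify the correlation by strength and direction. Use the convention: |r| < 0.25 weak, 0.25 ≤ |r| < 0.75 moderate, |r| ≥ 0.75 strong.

strong negative

r = -0.873 < 0 so the relationship is negative.
|r| = 0.873, which falls in the strong range.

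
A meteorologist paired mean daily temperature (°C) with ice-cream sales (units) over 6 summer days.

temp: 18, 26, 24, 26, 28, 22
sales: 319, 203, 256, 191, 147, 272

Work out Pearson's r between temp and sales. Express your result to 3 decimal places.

n = 6, Σx = 144, Σy = 1388, Σx² = 3520, Σy² = 340580, Σxy = 32230
nΣxy − ΣxΣy = 193380 − 199872 = -6492
nΣx² − (Σx)² = 21120 − 20736 = 384; nΣy² − (Σy)² = 2043480 − 1926544 = 116936
r = -6492 / √(384 × 116936) = -6492 / 6701.0017 ≈ -0.969

-0.969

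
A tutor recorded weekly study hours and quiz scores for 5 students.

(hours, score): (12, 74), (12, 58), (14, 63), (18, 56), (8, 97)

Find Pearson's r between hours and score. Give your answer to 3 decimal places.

n = 5, Σx = 64, Σy = 348, Σx² = 872, Σy² = 25354, Σxy = 4250
nΣxy − ΣxΣy = 21250 − 22272 = -1022
nΣx² − (Σx)² = 4360 − 4096 = 264; nΣy² − (Σy)² = 126770 − 121104 = 5666
r = -1022 / √(264 × 5666) = -1022 / 1223.0388 ≈ -0.836

-0.836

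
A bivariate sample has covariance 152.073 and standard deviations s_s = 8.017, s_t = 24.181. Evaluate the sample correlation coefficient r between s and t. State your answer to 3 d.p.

r = Cov(s,t) / (s_s · s_t) = 152.073 / (8.017 × 24.181)
  = 152.073 / 193.8591 ≈ 0.784

0.784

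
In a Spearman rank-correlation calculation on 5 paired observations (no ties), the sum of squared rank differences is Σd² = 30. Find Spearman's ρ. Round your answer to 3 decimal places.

-0.500

ρ = 1 − 6Σd² / [n(n²−1)] = 1 − 6×30 / (5×24)
  = 1 − 180/120 = 1 − 1.5000 ≈ -0.500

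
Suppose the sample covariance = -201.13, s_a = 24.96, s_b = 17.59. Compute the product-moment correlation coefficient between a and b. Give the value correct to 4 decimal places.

r = Cov(a,b) / (s_a · s_b) = -201.13 / (24.96 × 17.59)
  = -201.13 / 439.0464 ≈ -0.4581

-0.4581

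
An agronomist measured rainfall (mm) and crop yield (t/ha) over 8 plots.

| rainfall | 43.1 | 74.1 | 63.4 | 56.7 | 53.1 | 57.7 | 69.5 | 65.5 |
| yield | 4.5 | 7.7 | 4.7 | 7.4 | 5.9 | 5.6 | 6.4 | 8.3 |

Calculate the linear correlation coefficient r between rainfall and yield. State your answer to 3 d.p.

n = 8, Σx = 483.1, Σy = 50.5, Σx² = 29852.27, Σy² = 332.41, Σxy = 3106.94
nΣxy − ΣxΣy = 24855.52 − 24396.55 = 458.97
nΣx² − (Σx)² = 238818.16 − 233385.61 = 5432.55; nΣy² − (Σy)² = 2659.28 − 2550.25 = 109.03
r = 458.97 / √(5432.55 × 109.03) = 458.97 / 769.6174 ≈ 0.596

0.596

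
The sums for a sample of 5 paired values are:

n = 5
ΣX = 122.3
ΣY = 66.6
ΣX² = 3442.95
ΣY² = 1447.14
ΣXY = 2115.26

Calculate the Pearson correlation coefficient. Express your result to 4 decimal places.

0.9670

r = (nΣXY − ΣXΣY) / √[(nΣX² − (ΣX)²)(nΣY² − (ΣY)²)]
Numerator: 5×2115.26 − 122.3×66.6 = 2431.12
Denominator: √[(17214.75 − 14957.29)(7235.7 − 4435.56)] = √[2257.46 × 2800.14] = 2514.2005
r = 2431.12 / 2514.2005 ≈ 0.9670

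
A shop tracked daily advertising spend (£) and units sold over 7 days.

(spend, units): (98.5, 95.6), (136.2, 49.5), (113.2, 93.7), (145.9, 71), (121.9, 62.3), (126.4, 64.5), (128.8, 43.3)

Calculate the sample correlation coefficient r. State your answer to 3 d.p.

n = 7, Σx = 870.9, Σy = 479.9, Σx² = 109779.75, Σy² = 35326.73, Σxy = 58448.45
nΣxy − ΣxΣy = 409139.15 − 417944.91 = -8805.76
nΣx² − (Σx)² = 768458.25 − 758466.81 = 9991.44; nΣy² − (Σy)² = 247287.11 − 230304.01 = 16983.1
r = -8805.76 / √(9991.44 × 16983.1) = -8805.76 / 13026.3435 ≈ -0.676

-0.676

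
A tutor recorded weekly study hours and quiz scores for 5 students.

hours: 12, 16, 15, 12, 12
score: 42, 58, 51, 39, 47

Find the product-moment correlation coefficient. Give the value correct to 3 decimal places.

0.909

n = 5, Σx = 67, Σy = 237, Σx² = 913, Σy² = 11459, Σxy = 3229
nΣxy − ΣxΣy = 16145 − 15879 = 266
nΣx² − (Σx)² = 4565 − 4489 = 76; nΣy² − (Σy)² = 57295 − 56169 = 1126
r = 266 / √(76 × 1126) = 266 / 292.5338 ≈ 0.909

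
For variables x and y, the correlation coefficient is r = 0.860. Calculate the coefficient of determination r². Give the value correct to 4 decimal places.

r² = (0.860)² = 0.7396

0.7396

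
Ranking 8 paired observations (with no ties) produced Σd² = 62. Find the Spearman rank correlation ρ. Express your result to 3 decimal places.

0.262

ρ = 1 − 6Σd² / [n(n²−1)] = 1 − 6×62 / (8×63)
  = 1 − 372/504 = 1 − 0.7381 ≈ 0.262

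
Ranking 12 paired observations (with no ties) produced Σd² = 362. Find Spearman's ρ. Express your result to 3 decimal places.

ρ = 1 − 6Σd² / [n(n²−1)] = 1 − 6×362 / (12×143)
  = 1 − 2172/1716 = 1 − 1.2657 ≈ -0.266

-0.266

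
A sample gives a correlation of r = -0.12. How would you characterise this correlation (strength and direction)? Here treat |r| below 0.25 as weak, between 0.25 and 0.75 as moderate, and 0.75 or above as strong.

weak negative

r = -0.12 < 0 so the relationship is negative.
|r| = 0.12, which falls in the weak range.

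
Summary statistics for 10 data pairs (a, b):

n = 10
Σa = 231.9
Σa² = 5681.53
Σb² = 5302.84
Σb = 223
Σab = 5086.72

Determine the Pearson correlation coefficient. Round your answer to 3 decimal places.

r = (nΣab − ΣaΣb) / √[(nΣa² − (Σa)²)(nΣb² − (Σb)²)]
Numerator: 10×5086.72 − 231.9×223 = -846.5
Denominator: √[(56815.3 − 53777.61)(53028.4 − 49729)] = √[3037.69 × 3299.4] = 3165.8418
r = -846.5 / 3165.8418 ≈ -0.267

-0.267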